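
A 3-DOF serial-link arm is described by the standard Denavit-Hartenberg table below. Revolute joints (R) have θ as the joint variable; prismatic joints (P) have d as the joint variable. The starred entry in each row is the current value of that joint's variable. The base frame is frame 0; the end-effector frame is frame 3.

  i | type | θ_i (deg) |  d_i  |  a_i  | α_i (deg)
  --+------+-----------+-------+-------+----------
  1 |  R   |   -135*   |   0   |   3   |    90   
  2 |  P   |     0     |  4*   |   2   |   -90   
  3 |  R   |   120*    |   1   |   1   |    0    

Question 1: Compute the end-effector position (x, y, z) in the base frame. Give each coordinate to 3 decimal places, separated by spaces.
-5.398 -0.966 1.000

after link 1: o_1 = (-2.1213, -2.1213, 0.0000)
after link 2: o_2 = (-6.3640, -0.7071, 0.0000)
after link 3: o_3 = (-5.3980, -0.9659, 1.0000)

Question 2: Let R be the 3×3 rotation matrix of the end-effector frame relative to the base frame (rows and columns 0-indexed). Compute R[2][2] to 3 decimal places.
1.000

End-effector z-axis (col 2 of R) = (0.0000,0.0000,1.0000)
R[2][2] = 1.0000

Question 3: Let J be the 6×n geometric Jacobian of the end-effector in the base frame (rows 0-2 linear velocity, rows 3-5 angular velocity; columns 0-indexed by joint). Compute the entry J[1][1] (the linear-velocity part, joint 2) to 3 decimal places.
0.707

prismatic axis z_1 = (-0.7071,0.7071,0.0000)
J_v[:, 1] = z_1; J_ω[:, 1] = (0,0,0)
entry J[1][1] = 0.7071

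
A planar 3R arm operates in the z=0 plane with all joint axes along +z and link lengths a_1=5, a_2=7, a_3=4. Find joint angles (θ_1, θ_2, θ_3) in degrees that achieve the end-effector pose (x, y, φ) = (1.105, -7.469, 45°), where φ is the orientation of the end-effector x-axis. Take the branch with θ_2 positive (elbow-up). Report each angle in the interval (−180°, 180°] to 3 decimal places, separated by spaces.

wrist centre = target − a_3·(cos φ, sin φ) = (-1.7234, -10.2974)
cos θ_2 = (109.0072−5²−7²)/(2·5·7) = 0.5001; θ_2 = 59.9932° (elbow-up)
β = atan2(-10.2974,-1.7234) = -99.5012°; ψ = atan2(6.0618,8.5007) = 35.4922°
θ_1 = β − ψ = -134.9934°
θ_3 = φ − θ_1 − θ_2 = 120.0003° (wrapped to (-180°,180°])

-134.993 59.993 120.000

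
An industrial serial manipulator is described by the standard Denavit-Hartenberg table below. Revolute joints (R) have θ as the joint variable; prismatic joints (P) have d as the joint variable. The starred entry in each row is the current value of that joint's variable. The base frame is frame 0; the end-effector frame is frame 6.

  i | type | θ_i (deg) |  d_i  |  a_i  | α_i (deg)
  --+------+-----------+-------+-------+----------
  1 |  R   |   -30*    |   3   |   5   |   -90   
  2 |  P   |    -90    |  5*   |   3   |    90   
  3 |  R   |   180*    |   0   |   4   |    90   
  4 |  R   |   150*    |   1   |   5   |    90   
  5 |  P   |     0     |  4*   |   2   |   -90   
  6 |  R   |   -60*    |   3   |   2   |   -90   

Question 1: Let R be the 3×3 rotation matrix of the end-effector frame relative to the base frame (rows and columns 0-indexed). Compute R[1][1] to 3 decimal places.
End-effector y-axis (col 1 of R) = (-0.5000,-0.8660,-0.0000)
R[1][1] = -0.8660

-0.866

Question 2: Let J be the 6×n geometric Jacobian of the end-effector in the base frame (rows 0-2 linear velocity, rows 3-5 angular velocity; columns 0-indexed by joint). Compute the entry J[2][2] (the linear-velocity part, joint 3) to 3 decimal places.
axis z_2 = (-0.8660,0.5000,0.0000); lever o_n−o_2 = (-5.7631,7.9462,0.0622)
cross product → J_v[:, 2] = (0.0311,0.0538,-4.0000)
J_ω[:, 2] = z_2
entry J[2][2] = -4.0000

-4.000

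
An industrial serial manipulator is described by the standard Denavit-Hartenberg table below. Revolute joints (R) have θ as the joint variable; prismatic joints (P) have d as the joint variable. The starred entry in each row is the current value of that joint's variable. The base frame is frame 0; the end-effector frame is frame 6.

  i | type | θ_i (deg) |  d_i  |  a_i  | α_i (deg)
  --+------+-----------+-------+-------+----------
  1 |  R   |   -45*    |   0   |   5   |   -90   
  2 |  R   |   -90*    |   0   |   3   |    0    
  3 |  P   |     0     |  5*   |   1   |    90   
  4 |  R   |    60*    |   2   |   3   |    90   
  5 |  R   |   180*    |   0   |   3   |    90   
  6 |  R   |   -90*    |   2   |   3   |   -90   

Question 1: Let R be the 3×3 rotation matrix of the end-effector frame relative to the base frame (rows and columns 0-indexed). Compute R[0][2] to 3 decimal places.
End-effector z-axis (col 2 of R) = (-0.6124,-0.6124,-0.5000)
R[0][2] = -0.6124

-0.612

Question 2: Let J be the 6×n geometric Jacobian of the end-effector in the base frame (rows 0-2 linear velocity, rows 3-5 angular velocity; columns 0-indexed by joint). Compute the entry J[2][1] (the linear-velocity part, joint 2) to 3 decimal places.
axis z_1 = (0.7071,0.7071,0.0000); lever o_n−o_1 = (1.7678,7.4246,1.4019)
cross product → J_v[:, 1] = (0.9913,-0.9913,4.0000)
J_ω[:, 1] = z_1
entry J[2][1] = 4.0000

4.000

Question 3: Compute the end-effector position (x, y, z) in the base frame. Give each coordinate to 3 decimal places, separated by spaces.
5.303 3.889 1.402

after link 1: o_1 = (3.5355, -3.5355, 0.0000)
after link 2: o_2 = (3.5355, -3.5355, 3.0000)
after link 3: o_3 = (7.0711, -0.0000, 4.0000)
after link 4: o_4 = (7.4940, 3.2513, 5.5000)
after link 5: o_5 = (5.6569, 1.4142, 4.0000)
after link 6: o_6 = (5.3033, 3.8891, 1.4019)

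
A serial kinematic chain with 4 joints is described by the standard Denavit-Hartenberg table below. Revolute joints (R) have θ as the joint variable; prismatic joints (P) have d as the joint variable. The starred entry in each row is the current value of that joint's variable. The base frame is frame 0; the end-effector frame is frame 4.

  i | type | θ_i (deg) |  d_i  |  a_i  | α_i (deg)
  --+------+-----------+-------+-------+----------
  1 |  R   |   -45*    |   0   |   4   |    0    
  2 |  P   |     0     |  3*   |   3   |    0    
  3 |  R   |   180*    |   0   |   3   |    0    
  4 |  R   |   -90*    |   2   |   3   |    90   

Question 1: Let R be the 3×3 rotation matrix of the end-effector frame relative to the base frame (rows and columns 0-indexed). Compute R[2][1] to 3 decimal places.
1.000

End-effector y-axis (col 1 of R) = (-0.0000,0.0000,1.0000)
R[2][1] = 1.0000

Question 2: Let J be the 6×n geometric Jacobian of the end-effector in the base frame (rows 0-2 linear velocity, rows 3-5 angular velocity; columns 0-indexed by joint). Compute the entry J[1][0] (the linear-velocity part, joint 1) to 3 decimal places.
axis z_0 = ẑ; lever o_n−o_0 = (4.9497,-0.7071,5.0000)
cross product → J_v[:, 0] = (0.7071,4.9497,-0.0000)
J_ω[:, 0] = z_0
entry J[1][0] = 4.9497

4.950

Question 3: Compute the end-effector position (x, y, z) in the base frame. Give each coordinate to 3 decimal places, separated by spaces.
4.950 -0.707 5.000

after link 1: o_1 = (2.8284, -2.8284, 0.0000)
after link 2: o_2 = (4.9497, -4.9497, 3.0000)
after link 3: o_3 = (2.8284, -2.8284, 3.0000)
after link 4: o_4 = (4.9497, -0.7071, 5.0000)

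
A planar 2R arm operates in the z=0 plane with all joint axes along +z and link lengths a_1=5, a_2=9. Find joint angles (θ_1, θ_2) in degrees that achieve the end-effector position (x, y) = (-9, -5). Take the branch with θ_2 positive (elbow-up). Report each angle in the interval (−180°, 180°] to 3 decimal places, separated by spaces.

148.109 90.000

cos θ_2 = (106.0000−5²−9²)/(2·5·9) = 0.0000; θ_2 = 90.0000° (elbow-up)
β = atan2(-5.0000,-9.0000) = -150.9454°; ψ = atan2(9.0000,5.0000) = 60.9454°
θ_1 = β − ψ = -211.8908°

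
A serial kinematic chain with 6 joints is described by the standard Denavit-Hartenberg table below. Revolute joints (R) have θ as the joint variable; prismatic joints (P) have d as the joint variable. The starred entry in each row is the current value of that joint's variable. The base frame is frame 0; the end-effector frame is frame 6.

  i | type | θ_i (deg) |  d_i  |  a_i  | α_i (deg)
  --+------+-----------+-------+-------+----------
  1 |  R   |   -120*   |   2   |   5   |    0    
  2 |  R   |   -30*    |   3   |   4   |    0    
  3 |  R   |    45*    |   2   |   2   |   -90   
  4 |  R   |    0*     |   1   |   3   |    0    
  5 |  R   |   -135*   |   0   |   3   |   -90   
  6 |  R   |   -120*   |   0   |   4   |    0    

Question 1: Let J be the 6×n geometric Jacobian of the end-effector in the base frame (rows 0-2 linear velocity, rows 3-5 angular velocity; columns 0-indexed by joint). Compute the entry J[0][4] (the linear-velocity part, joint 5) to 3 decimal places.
-0.183

axis z_4 = (0.9659,-0.2588,0.0000); lever o_n−o_4 = (3.5291,-0.2136,0.7071)
cross product → J_v[:, 4] = (-0.1830,-0.6830,0.7071)
J_ω[:, 4] = z_4
entry J[0][4] = -0.1830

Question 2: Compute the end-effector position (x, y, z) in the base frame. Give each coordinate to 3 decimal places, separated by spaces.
after link 1: o_1 = (-2.5000, -4.3301, 2.0000)
after link 2: o_2 = (-5.9641, -6.3301, 5.0000)
after link 3: o_3 = (-6.4817, -8.2620, 7.0000)
after link 4: o_4 = (-6.2923, -11.4186, 7.0000)
after link 5: o_5 = (-5.7432, -9.3695, 9.1213)
after link 6: o_6 = (-2.7632, -11.6321, 7.7071)

-2.763 -11.632 7.707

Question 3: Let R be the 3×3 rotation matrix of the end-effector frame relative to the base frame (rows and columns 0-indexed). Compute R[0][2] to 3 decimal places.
End-effector z-axis (col 2 of R) = (-0.1830,-0.6830,0.7071)
R[0][2] = -0.1830

-0.183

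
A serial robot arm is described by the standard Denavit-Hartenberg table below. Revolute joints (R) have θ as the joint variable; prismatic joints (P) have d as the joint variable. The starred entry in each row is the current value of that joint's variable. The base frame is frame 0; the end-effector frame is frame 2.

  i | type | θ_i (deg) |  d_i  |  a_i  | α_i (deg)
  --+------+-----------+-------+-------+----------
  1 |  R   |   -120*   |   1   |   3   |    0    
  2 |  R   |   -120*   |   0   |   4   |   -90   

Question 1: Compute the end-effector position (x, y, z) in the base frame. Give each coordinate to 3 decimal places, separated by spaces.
after link 1: o_1 = (-1.5000, -2.5981, 1.0000)
after link 2: o_2 = (-3.5000, 0.8660, 1.0000)

-3.500 0.866 1.000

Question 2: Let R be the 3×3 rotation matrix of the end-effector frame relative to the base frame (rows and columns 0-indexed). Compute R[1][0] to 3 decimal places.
0.866

End-effector x-axis (col 0 of R) = (-0.5000,0.8660,0.0000)
R[1][0] = 0.8660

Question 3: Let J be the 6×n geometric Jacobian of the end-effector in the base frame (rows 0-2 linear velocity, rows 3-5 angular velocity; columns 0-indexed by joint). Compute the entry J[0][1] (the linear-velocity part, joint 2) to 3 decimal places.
-3.464

axis z_1 = (0.0000,0.0000,1.0000); lever o_n−o_1 = (-2.0000,3.4641,0.0000)
cross product → J_v[:, 1] = (-3.4641,-2.0000,0.0000)
J_ω[:, 1] = z_1
entry J[0][1] = -3.4641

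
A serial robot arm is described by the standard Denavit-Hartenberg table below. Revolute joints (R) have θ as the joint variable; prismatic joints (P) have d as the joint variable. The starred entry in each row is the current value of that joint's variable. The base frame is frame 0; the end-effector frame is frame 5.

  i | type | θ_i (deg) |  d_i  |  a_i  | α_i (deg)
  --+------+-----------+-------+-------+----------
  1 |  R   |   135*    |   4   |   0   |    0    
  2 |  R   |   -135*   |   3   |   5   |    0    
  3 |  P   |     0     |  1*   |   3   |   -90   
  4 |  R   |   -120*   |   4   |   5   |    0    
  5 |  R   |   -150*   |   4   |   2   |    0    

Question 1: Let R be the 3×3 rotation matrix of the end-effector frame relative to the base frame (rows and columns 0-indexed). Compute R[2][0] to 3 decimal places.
End-effector x-axis (col 0 of R) = (-0.0000,0.0000,-1.0000)
R[2][0] = -1.0000

-1.000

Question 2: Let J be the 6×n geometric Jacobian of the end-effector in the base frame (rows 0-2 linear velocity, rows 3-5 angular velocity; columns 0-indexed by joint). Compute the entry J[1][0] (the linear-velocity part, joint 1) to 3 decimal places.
5.500

axis z_0 = ẑ; lever o_n−o_0 = (5.5000,8.0000,10.3301)
cross product → J_v[:, 0] = (-8.0000,5.5000,0.0000)
J_ω[:, 0] = z_0
entry J[1][0] = 5.5000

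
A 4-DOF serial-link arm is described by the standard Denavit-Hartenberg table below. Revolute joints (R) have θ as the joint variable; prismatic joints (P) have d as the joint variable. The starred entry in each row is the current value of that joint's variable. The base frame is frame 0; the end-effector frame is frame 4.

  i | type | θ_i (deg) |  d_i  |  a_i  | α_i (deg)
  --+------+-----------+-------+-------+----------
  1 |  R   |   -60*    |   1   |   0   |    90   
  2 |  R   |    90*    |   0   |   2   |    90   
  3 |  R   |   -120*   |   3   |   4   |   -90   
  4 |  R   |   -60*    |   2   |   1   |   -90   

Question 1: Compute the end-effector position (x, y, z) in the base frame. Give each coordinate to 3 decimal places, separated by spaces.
6.174 -0.900 2.482

after link 1: o_1 = (0.0000, 0.0000, 1.0000)
after link 2: o_2 = (0.0000, -0.0000, 3.0000)
after link 3: o_3 = (4.5000, -0.8660, 1.0000)
after link 4: o_4 = (6.1740, -0.8995, 2.4821)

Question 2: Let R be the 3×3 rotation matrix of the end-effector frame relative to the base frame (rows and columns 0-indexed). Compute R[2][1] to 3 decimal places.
-0.866

End-effector y-axis (col 1 of R) = (-0.4330,-0.2500,-0.8660)
R[2][1] = -0.8660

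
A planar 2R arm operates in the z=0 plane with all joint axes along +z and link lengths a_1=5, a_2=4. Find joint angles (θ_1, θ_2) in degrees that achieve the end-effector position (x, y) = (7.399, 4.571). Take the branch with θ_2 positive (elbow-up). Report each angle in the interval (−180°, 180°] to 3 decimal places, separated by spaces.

cos θ_2 = (75.6392−5²−4²)/(2·5·4) = 0.8660; θ_2 = 30.0051° (elbow-up)
β = atan2(4.5710,7.3990) = 31.7072°; ψ = atan2(2.0003,8.4639) = 13.2969°
θ_1 = β − ψ = 18.4103°

18.410 30.005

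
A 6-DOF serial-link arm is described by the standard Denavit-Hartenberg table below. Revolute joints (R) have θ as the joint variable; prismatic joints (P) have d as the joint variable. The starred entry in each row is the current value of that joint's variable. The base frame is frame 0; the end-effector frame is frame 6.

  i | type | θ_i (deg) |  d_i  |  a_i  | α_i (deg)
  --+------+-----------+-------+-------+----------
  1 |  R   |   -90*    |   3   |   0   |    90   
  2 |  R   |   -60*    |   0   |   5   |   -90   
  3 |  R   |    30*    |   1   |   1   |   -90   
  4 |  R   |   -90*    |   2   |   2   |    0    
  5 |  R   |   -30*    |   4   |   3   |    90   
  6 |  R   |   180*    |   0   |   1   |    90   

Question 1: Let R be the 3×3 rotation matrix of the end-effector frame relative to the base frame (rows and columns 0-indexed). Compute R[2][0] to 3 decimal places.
End-effector x-axis (col 0 of R) = (0.2500,0.5335,-0.8080)
R[2][0] = -0.8080

-0.808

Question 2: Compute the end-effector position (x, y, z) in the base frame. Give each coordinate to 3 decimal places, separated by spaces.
5.196 -5.098 3.634

after link 1: o_1 = (0.0000, 0.0000, 3.0000)
after link 2: o_2 = (-0.0000, -2.5000, -1.3301)
after link 3: o_3 = (0.5000, -3.7990, -1.5801)
after link 4: o_4 = (2.2321, -5.0311, 0.2859)
after link 5: o_5 = (4.9462, -5.6316, 4.4420)
after link 6: o_6 = (5.1962, -5.0981, 3.6340)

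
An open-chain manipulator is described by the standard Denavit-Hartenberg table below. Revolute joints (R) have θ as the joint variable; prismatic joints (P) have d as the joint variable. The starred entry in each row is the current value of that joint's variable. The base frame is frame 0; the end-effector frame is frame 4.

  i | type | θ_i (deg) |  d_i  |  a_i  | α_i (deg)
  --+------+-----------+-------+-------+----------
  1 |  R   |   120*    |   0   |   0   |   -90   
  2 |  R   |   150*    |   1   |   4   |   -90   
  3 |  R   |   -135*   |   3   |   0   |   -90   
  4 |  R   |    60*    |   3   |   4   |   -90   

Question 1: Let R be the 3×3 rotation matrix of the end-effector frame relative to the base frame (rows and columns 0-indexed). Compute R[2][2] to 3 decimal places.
-0.739

End-effector z-axis (col 2 of R) = (0.6705,0.0634,-0.7392)
R[2][2] = -0.7392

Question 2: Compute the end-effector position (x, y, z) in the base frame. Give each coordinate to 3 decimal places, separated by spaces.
after link 1: o_1 = (0.0000, 0.0000, 0.0000)
after link 2: o_2 = (0.8660, -3.5000, -2.0000)
after link 3: o_3 = (1.6160, -4.7990, 0.5981)
after link 4: o_4 = (-2.0057, -5.5971, -2.7555)

-2.006 -5.597 -2.755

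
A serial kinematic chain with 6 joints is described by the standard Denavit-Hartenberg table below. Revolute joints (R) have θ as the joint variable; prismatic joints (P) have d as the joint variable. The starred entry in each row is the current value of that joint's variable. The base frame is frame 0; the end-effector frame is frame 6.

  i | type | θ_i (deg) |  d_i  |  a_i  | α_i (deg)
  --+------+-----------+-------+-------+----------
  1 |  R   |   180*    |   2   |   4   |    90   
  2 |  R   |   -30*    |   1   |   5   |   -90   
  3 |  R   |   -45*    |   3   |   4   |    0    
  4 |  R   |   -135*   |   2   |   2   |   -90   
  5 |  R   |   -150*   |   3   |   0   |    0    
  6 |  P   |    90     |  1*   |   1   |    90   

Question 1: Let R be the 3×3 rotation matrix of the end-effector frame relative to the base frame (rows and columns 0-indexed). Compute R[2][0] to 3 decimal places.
1.000

End-effector x-axis (col 0 of R) = (-0.0000,0.0000,1.0000)
R[2][0] = 1.0000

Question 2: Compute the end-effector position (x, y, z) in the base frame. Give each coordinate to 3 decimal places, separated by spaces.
after link 1: o_1 = (-4.0000, 0.0000, 2.0000)
after link 2: o_2 = (-8.3301, 1.0000, -0.5000)
after link 3: o_3 = (-12.2796, 3.8284, 0.6839)
after link 4: o_4 = (-11.5476, 3.8284, 3.4159)
after link 5: o_5 = (-11.5476, 6.8284, 3.4159)
after link 6: o_6 = (-11.5476, 7.8284, 4.4159)

-11.548 7.828 4.416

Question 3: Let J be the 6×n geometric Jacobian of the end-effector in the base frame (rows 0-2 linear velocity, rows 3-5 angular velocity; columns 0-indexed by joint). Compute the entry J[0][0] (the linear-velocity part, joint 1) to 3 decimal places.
-7.828

axis z_0 = ẑ; lever o_n−o_0 = (-11.5476,7.8284,4.4159)
cross product → J_v[:, 0] = (-7.8284,-11.5476,0.0000)
J_ω[:, 0] = z_0
entry J[0][0] = -7.8284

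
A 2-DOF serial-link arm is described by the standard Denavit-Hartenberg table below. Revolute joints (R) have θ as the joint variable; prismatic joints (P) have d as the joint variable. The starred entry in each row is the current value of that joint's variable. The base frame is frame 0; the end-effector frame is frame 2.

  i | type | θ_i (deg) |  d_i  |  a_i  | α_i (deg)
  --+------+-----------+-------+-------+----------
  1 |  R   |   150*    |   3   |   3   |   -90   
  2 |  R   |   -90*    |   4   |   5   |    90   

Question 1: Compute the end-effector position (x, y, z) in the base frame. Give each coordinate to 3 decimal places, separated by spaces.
-4.598 -1.964 8.000

after link 1: o_1 = (-2.5981, 1.5000, 3.0000)
after link 2: o_2 = (-4.5981, -1.9641, 8.0000)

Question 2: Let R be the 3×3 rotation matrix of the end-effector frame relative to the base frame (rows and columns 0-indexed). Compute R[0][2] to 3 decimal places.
0.866

End-effector z-axis (col 2 of R) = (0.8660,-0.5000,0.0000)
R[0][2] = 0.8660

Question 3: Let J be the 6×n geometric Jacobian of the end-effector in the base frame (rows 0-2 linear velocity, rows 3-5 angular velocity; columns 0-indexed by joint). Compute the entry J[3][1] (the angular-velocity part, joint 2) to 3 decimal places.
axis z_1 = (-0.5000,-0.8660,0.0000); lever o_n−o_1 = (-2.0000,-3.4641,5.0000)
cross product → J_v[:, 1] = (-4.3301,2.5000,-0.0000)
J_ω[:, 1] = z_1
entry J[3][1] = -0.5000

-0.500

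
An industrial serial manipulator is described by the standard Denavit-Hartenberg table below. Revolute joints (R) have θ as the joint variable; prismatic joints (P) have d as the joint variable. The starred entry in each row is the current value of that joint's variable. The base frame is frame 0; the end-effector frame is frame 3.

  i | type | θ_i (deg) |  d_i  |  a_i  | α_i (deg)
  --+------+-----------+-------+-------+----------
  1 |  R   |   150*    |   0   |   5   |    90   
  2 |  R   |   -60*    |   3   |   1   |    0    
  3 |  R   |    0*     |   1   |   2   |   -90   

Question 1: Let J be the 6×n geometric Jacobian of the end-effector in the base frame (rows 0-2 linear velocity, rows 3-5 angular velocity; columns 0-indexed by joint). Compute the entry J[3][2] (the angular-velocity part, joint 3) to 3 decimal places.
axis z_2 = (0.5000,0.8660,0.0000); lever o_n−o_2 = (-0.3660,1.3660,-1.7321)
cross product → J_v[:, 2] = (-1.5000,0.8660,1.0000)
J_ω[:, 2] = z_2
entry J[3][2] = 0.5000

0.500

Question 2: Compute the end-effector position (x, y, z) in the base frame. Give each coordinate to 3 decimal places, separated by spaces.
after link 1: o_1 = (-4.3301, 2.5000, 0.0000)
after link 2: o_2 = (-3.2631, 5.3481, -0.8660)
after link 3: o_3 = (-3.6292, 6.7141, -2.5981)

-3.629 6.714 -2.598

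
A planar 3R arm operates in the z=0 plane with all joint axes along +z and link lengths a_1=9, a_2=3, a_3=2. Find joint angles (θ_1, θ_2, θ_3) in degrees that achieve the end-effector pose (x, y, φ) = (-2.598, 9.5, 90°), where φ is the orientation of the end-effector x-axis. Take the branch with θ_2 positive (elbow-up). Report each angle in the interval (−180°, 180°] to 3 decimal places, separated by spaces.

wrist centre = target − a_3·(cos φ, sin φ) = (-2.5980, 7.5000)
cos θ_2 = (62.9996−9²−3²)/(2·9·3) = -0.5000; θ_2 = 120.0005° (elbow-up)
β = atan2(7.5000,-2.5980) = 109.1061°; ψ = atan2(2.5981,7.5000) = 19.1066°
θ_1 = β − ψ = 89.9995°
θ_3 = φ − θ_1 − θ_2 = -120.0000° (wrapped to (-180°,180°])

90.000 120.000 -120.000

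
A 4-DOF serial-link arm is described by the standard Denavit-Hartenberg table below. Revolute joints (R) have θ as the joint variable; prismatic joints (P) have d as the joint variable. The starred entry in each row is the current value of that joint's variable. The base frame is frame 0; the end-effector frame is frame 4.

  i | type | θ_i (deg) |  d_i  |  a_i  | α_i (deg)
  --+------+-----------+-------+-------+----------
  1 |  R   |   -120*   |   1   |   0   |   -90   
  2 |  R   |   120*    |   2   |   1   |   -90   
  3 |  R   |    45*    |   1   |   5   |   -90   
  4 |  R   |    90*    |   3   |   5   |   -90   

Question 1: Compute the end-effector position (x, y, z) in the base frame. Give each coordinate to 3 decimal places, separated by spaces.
after link 1: o_1 = (0.0000, 0.0000, 1.0000)
after link 2: o_2 = (1.9821, -0.5670, 0.1340)
after link 3: o_3 = (0.2371, 3.4817, -2.4279)
after link 4: o_4 = (-4.2954, -0.1262, -3.0908)

-4.295 -0.126 -3.091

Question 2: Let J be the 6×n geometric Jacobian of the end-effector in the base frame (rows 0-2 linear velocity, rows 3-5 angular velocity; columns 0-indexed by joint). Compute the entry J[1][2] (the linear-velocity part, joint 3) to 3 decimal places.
axis z_2 = (0.4330,0.7500,0.5000); lever o_n−o_2 = (-6.2775,0.4408,-3.2247)
cross product → J_v[:, 2] = (-2.6390,-1.7424,4.8990)
J_ω[:, 2] = z_2
entry J[1][2] = -1.7424

-1.742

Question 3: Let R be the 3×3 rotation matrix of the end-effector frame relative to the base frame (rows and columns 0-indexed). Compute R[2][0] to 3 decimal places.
-0.500

End-effector x-axis (col 0 of R) = (-0.4330,-0.7500,-0.5000)
R[2][0] = -0.5000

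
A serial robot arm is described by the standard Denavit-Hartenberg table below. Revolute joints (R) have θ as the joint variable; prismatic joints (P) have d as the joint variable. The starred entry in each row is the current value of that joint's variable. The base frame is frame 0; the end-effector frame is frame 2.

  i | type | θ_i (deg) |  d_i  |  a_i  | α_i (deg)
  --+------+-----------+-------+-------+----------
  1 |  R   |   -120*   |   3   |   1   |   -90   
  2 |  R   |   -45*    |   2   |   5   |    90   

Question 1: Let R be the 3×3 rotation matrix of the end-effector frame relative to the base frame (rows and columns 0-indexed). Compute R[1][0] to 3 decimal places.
-0.612

End-effector x-axis (col 0 of R) = (-0.3536,-0.6124,0.7071)
R[1][0] = -0.6124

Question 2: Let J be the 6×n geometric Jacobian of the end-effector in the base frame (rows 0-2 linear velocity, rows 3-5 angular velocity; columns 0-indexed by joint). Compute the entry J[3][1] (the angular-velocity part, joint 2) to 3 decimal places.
axis z_1 = (0.8660,-0.5000,0.0000); lever o_n−o_1 = (-0.0357,-4.0619,3.5355)
cross product → J_v[:, 1] = (-1.7678,-3.0619,-3.5355)
J_ω[:, 1] = z_1
entry J[3][1] = 0.8660

0.866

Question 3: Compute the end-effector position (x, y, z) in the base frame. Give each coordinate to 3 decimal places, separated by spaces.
-0.536 -4.928 6.536

after link 1: o_1 = (-0.5000, -0.8660, 3.0000)
after link 2: o_2 = (-0.5357, -4.9279, 6.5355)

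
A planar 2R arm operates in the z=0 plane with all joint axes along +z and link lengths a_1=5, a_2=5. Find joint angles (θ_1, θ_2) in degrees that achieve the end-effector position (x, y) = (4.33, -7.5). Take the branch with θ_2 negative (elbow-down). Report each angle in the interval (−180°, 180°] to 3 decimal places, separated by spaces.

cos θ_2 = (74.9989−5²−5²)/(2·5·5) = 0.5000; θ_2 = -60.0015° (elbow-down)
β = atan2(-7.5000,4.3300) = -60.0007°; ψ = atan2(-4.3302,7.4999) = -30.0007°
θ_1 = β − ψ = -30.0000°

-30.000 -60.001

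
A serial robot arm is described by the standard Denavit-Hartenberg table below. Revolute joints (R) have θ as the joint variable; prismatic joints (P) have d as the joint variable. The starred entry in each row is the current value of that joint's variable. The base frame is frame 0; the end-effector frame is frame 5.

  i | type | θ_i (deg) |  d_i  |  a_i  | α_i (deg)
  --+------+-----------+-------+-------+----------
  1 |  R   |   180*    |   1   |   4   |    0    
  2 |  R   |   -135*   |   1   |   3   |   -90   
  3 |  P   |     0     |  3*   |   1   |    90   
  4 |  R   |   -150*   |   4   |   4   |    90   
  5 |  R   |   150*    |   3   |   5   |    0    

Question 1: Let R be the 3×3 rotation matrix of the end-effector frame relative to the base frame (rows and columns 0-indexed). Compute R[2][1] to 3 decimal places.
-0.866

End-effector y-axis (col 1 of R) = (0.1294,0.4830,-0.8660)
R[2][1] = -0.8660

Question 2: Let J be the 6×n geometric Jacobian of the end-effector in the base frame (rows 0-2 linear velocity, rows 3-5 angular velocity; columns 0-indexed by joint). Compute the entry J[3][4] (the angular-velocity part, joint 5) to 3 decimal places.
axis z_4 = (-0.9659,0.2588,0.0000); lever o_n−o_4 = (-1.7771,4.9590,2.5000)
cross product → J_v[:, 4] = (0.6470,2.4148,-4.3301)
J_ω[:, 4] = z_4
entry J[3][4] = -0.9659

-0.966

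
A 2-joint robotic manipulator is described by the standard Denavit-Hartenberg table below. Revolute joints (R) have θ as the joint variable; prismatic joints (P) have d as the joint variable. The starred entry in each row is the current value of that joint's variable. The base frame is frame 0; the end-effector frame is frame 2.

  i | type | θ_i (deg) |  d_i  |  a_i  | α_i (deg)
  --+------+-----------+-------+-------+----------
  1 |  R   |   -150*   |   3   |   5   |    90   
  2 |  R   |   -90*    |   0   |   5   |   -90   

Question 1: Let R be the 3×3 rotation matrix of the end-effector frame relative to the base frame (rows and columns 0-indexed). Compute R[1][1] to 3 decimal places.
-0.866

End-effector y-axis (col 1 of R) = (0.5000,-0.8660,-0.0000)
R[1][1] = -0.8660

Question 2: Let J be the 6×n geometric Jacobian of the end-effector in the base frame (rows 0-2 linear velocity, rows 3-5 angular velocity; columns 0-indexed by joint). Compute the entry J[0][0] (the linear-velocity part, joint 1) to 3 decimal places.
2.500

axis z_0 = ẑ; lever o_n−o_0 = (-4.3301,-2.5000,-2.0000)
cross product → J_v[:, 0] = (2.5000,-4.3301,0.0000)
J_ω[:, 0] = z_0
entry J[0][0] = 2.5000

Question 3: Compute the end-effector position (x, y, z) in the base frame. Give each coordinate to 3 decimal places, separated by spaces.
after link 1: o_1 = (-4.3301, -2.5000, 3.0000)
after link 2: o_2 = (-4.3301, -2.5000, -2.0000)

-4.330 -2.500 -2.000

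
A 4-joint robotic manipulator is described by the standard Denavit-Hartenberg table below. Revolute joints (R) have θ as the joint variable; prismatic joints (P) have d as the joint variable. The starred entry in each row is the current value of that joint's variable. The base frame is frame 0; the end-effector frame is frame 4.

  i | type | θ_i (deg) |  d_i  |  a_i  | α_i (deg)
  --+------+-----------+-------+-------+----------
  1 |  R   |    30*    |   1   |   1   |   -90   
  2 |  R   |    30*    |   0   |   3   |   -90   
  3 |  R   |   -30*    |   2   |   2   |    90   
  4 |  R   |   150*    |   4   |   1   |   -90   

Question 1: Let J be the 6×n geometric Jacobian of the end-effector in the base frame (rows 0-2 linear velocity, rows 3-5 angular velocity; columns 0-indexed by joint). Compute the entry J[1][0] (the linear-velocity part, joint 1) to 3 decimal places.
axis z_0 = ẑ; lever o_n−o_0 = (-0.7455,4.2243,-2.1561)
cross product → J_v[:, 0] = (-4.2243,-0.7455,0.0000)
J_ω[:, 0] = z_0
entry J[1][0] = -0.7455

-0.746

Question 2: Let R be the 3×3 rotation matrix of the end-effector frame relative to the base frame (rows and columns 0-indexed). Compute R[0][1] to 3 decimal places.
0.808

End-effector y-axis (col 1 of R) = (0.8080,-0.5335,-0.2500)
R[0][1] = 0.8080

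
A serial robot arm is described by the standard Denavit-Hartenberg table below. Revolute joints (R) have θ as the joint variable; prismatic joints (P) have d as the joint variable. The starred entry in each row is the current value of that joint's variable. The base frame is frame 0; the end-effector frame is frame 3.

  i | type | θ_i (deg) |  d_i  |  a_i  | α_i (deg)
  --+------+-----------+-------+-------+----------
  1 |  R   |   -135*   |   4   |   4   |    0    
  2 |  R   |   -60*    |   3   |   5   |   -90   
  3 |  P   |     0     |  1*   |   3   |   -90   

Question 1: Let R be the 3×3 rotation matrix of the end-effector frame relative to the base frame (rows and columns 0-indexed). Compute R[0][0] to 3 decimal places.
-0.966

End-effector x-axis (col 0 of R) = (-0.9659,0.2588,0.0000)
R[0][0] = -0.9659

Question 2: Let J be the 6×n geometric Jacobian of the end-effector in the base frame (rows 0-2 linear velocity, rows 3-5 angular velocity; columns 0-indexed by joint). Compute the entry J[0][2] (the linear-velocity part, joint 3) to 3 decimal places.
prismatic axis z_2 = (-0.2588,-0.9659,0.0000)
J_v[:, 2] = z_2; J_ω[:, 2] = (0,0,0)
entry J[0][2] = -0.2588

-0.259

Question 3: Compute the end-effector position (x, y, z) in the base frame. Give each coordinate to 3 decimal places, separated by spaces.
-10.815 -1.724 7.000

after link 1: o_1 = (-2.8284, -2.8284, 4.0000)
after link 2: o_2 = (-7.6581, -1.5343, 7.0000)
after link 3: o_3 = (-10.8147, -1.7238, 7.0000)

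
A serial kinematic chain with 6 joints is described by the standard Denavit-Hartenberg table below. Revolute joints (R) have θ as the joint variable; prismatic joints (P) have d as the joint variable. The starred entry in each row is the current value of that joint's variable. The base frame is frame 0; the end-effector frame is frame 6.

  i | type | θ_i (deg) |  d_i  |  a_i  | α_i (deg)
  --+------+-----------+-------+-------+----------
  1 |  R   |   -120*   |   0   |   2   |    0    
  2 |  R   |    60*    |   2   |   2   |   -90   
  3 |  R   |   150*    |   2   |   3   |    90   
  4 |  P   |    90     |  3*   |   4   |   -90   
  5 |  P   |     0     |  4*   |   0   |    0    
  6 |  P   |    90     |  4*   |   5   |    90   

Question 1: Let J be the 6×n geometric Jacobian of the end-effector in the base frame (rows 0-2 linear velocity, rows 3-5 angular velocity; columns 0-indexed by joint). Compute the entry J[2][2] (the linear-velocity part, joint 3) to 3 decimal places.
axis z_2 = (0.8660,0.5000,0.0000); lever o_n−o_2 = (6.8612,0.1160,4.2321)
cross product → J_v[:, 2] = (2.1160,-3.6651,-3.3301)
J_ω[:, 2] = z_2
entry J[2][2] = -3.3301

-3.330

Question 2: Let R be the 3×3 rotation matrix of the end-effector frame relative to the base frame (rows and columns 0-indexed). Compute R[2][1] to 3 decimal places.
0.500

End-effector y-axis (col 1 of R) = (0.4330,-0.7500,0.5000)
R[2][1] = 0.5000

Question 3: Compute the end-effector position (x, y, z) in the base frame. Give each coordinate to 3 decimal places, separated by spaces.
6.861 -3.348 6.232

after link 1: o_1 = (-1.0000, -1.7321, 0.0000)
after link 2: o_2 = (0.0000, -3.4641, 2.0000)
after link 3: o_3 = (0.4330, -0.2141, 0.5000)
after link 4: o_4 = (4.6471, 0.4869, -2.0981)
after link 5: o_5 = (6.3792, -2.5131, -0.0981)
after link 6: o_6 = (6.8612, -3.3481, 6.2321)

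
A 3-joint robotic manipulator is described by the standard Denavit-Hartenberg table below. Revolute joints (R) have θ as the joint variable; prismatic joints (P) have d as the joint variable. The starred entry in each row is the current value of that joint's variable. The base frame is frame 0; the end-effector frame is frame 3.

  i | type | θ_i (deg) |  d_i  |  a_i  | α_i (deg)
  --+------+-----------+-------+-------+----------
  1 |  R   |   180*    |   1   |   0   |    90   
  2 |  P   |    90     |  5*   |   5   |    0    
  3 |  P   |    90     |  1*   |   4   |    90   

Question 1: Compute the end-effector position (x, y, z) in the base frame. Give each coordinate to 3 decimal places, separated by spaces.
4.000 6.000 6.000

after link 1: o_1 = (0.0000, 0.0000, 1.0000)
after link 2: o_2 = (0.0000, 5.0000, 6.0000)
after link 3: o_3 = (4.0000, 6.0000, 6.0000)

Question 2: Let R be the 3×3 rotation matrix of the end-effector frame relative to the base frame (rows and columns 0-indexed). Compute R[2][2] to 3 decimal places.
1.000

End-effector z-axis (col 2 of R) = (-0.0000,0.0000,1.0000)
R[2][2] = 1.0000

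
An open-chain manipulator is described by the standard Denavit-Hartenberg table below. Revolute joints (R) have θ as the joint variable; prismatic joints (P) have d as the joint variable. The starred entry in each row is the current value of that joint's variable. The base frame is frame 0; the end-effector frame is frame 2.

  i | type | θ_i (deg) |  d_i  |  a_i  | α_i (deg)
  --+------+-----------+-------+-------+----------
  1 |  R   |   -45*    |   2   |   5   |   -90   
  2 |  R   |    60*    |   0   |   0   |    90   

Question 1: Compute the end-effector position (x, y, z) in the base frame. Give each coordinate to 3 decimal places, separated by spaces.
3.536 -3.536 2.000

after link 1: o_1 = (3.5355, -3.5355, 2.0000)
after link 2: o_2 = (3.5355, -3.5355, 2.0000)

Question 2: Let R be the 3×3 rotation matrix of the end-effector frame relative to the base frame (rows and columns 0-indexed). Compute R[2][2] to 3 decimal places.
0.500

End-effector z-axis (col 2 of R) = (0.6124,-0.6124,0.5000)
R[2][2] = 0.5000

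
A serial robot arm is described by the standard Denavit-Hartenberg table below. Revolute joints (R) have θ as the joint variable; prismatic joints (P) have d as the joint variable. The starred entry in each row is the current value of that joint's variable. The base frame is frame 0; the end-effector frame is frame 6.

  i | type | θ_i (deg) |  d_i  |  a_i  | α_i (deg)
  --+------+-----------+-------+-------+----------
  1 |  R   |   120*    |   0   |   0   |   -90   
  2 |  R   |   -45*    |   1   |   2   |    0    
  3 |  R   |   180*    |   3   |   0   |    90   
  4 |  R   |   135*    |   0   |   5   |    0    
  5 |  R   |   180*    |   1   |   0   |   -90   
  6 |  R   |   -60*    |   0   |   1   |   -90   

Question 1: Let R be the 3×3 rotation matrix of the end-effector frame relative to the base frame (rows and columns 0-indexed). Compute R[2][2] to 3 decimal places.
End-effector z-axis (col 2 of R) = (0.9236,-0.3750,-0.0795)
R[2][2] = -0.0795

-0.079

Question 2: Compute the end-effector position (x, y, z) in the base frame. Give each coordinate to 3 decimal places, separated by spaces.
-8.712 0.725 2.345

after link 1: o_1 = (0.0000, 0.0000, 0.0000)
after link 2: o_2 = (-1.5731, 0.7247, 1.4142)
after link 3: o_3 = (-4.1712, -0.7753, 1.4142)
after link 4: o_4 = (-8.4831, -0.3780, 3.9142)
after link 5: o_5 = (-8.8366, 0.2344, 3.2071)
after link 6: o_6 = (-8.7116, 0.7250, 2.3447)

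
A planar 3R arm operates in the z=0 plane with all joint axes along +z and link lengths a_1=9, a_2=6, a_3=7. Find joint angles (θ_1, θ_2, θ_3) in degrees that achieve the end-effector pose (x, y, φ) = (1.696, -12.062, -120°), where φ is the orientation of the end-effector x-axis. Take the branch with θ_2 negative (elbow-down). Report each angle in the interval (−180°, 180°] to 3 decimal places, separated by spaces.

-8.213 -120.002 8.215

wrist centre = target − a_3·(cos φ, sin φ) = (5.1960, -5.9998)
cos θ_2 = (62.9963−9²−6²)/(2·9·6) = -0.5000; θ_2 = -120.0023° (elbow-down)
β = atan2(-5.9998,5.1960) = -49.1066°; ψ = atan2(-5.1960,5.9998) = -40.8937°
θ_1 = β − ψ = -8.2129°
θ_3 = φ − θ_1 − θ_2 = 8.2152° (wrapped to (-180°,180°])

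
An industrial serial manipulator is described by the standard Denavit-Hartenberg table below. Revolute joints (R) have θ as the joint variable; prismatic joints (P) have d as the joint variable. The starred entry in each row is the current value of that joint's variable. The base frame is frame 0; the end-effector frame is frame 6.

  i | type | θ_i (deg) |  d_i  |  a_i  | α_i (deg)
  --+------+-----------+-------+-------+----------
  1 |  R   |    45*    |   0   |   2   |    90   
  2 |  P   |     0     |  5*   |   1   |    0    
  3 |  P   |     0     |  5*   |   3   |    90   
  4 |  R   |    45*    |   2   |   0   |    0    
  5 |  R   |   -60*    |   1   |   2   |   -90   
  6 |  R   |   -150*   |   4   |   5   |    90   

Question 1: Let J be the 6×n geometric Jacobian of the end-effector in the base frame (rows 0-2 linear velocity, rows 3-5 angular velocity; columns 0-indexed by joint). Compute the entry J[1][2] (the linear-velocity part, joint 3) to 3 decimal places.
-0.707

prismatic axis z_2 = (0.7071,-0.7071,0.0000)
J_v[:, 2] = z_2; J_ω[:, 2] = (0,0,0)
entry J[1][2] = -0.7071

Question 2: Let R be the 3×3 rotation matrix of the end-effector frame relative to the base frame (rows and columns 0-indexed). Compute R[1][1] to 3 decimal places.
-0.500

End-effector y-axis (col 1 of R) = (0.8660,-0.5000,0.0000)
R[1][1] = -0.5000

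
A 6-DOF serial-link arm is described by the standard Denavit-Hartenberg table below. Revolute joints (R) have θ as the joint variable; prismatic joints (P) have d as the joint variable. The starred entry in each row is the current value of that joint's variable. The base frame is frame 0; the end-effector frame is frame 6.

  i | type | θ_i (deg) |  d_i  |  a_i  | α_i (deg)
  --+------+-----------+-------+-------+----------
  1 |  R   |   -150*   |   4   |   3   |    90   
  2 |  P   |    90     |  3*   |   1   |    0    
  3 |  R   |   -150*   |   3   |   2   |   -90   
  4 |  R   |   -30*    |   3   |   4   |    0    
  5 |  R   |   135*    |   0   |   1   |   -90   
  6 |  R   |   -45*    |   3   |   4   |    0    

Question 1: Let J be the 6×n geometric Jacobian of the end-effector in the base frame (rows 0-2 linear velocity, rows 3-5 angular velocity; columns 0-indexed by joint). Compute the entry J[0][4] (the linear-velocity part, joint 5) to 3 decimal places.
axis z_4 = (-0.7500,-0.4330,0.5000); lever o_n−o_4 = (1.0233,-2.7827,4.7819)
cross product → J_v[:, 4] = (-0.6793,4.0980,2.5301)
J_ω[:, 4] = z_4
entry J[0][4] = -0.6793

-0.679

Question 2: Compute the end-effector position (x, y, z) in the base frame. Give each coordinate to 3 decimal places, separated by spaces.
-10.191 -0.020 6.550

after link 1: o_1 = (-2.5981, -1.5000, 4.0000)
after link 2: o_2 = (-4.0981, 1.0981, 5.0000)
after link 3: o_3 = (-6.4641, 3.1962, 3.2679)
after link 4: o_4 = (-11.2141, 2.7631, 1.7679)
after link 5: o_5 = (-10.6191, 1.9913, 1.9921)
after link 6: o_6 = (-10.1908, -0.0196, 6.5498)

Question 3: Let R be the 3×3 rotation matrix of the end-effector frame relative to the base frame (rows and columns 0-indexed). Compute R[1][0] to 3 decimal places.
-0.852

End-effector x-axis (col 0 of R) = (-0.1096,-0.8519,0.5120)
R[1][0] = -0.8519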